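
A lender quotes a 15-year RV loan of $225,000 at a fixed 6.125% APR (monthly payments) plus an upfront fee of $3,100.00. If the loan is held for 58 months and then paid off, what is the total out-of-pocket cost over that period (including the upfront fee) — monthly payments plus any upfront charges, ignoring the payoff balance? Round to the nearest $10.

At 6.125% the monthly rate is 0.0051042, so the payment is 225,000 × 0.0051042 / (1 − 1.0051042^−180) = $1,913.91.
Total outlay = 58 × $1,913.91 + $3,100.00 = $114,106.78.

$114,110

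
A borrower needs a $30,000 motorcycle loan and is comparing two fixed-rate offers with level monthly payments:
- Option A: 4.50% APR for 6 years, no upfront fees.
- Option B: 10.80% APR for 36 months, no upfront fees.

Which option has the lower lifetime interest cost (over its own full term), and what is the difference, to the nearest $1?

Option A by $968

Option A: monthly rate = 4.5%/12 = 0.0037500; payment = 30,000 × 0.0037500 / (1 − (1+0.0037500)^−72) = $476.22.
Total interest on Option A = 72 × $476.22 − $30,000 = $4,287.84.
Option B: monthly rate = 10.8%/12 = 0.0090000; payment = 30,000 × 0.0090000 / (1 − (1+0.0090000)^−36) = $979.32.
Total interest on Option B = 36 × $979.32 − $30,000 = $5,255.52.
Option A is lower by $967.68.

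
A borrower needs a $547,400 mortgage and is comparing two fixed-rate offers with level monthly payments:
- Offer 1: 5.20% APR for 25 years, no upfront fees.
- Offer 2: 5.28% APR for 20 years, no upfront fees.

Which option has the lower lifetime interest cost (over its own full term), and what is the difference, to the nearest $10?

Offer 1: monthly rate = 5.2%/12 = 0.0043333; payment = 547,400 × 0.0043333 / (1 − (1+0.0043333)^−300) = $3,264.15.
Total interest on Offer 1 = 300 × $3,264.15 − $547,400 = $431,845.00.
Offer 2: at 5.28% the monthly rate is 0.0044000, so the payment is 547,400 × 0.0044000 / (1 − 1.0044000^−240) = $3,697.80.
Total interest on Offer 2 = 240 × $3,697.80 − $547,400 = $340,072.00.
Offer 2 is lower by $91,773.00.

Offer 2 by $91,770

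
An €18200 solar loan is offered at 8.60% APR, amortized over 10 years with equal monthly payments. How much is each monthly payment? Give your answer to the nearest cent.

Monthly rate = 8.6%/12 = 0.0071667; payment = 18,200 × 0.0071667 / (1 − (1+0.0071667)^−120) = €226.63.

€226.63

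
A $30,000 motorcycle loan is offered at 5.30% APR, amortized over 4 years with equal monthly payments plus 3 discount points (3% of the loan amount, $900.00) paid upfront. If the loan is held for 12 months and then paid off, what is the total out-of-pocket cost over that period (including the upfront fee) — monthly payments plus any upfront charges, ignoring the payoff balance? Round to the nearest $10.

At 5.30% the monthly rate is 0.0044167, so the payment is 30,000 × 0.0044167 / (1 − 1.0044167^−48) = $694.96.
Total outlay = 12 × $694.96 + $900.00 = $9,239.52.

$9,240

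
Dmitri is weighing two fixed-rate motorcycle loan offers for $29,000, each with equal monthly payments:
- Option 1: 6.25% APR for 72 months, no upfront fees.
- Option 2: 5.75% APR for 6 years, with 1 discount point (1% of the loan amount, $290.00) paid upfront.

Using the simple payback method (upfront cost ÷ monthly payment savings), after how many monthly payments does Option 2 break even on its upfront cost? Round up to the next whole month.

Option 1: monthly rate = 6.25%/12 = 0.0052083; payment = 29,000 × 0.0052083 / (1 − (1+0.0052083)^−72) = $484.04.
Option 2: monthly rate = 5.75%/12 = 0.0047917; payment = 29,000 × 0.0047917 / (1 − (1+0.0047917)^−72) = $477.20.
Monthly savings = $484.04 − $477.20 = $6.84.
Break-even = $290.00 / $6.84 = 42.40 → 43 months.

43 months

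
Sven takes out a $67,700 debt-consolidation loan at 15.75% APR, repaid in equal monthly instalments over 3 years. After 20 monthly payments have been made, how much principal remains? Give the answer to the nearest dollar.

With monthly rate i = 15.75%/12 = 0.0131250, the balance after k of n payments is P · [(1+i)^n − (1+i)^k] / [(1+i)^n − 1].
(1+0.0131250)^36 = 1.59907620 and (1+0.0131250)^20 = 1.29795801, so the balance is 67,700 × (1.59907620 − 1.29795801) / (1.59907620 − 1) = $34,028.56.

$34,029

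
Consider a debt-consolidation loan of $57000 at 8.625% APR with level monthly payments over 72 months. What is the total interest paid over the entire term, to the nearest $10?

Monthly rate = 8.625%/12 = 0.0071875; payment = 57,000 × 0.0071875 / (1 − (1+0.0071875)^−72) = $1,016.88.
Total paid = 72 × $1,016.88 = $73,215.36; interest = $73,215.36 − $57,000 = $16,215.36.

$16,220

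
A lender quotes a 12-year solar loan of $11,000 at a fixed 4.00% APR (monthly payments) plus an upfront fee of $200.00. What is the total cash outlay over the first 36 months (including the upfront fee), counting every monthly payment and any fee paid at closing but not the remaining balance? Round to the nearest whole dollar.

$3,667

At 4.00% the monthly rate is 0.0033333, so the payment is 11,000 × 0.0033333 / (1 − 1.0033333^−144) = $96.31.
Total outlay = 36 × $96.31 + $200.00 = $3,667.16.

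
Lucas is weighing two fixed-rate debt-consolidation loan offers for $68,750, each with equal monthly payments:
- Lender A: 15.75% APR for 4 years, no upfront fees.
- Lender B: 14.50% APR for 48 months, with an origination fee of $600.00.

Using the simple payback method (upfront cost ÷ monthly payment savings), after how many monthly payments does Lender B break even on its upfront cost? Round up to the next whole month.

14 months

Lender A: monthly rate = 15.75%/12 = 0.0131250; payment = 68,750 × 0.0131250 / (1 − (1+0.0131250)^−48) = $1,939.60.
Lender B: monthly rate = 14.5%/12 = 0.0120833; payment = 68,750 × 0.0120833 / (1 − (1+0.0120833)^−48) = $1,895.98.
Monthly savings = $1,939.60 − $1,895.98 = $43.62.
Break-even = $600.00 / $43.62 = 13.76 → 14 months.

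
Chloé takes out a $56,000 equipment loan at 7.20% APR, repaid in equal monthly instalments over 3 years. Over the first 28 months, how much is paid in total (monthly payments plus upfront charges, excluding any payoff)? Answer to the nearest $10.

$48,560

Monthly rate = 7.2%/12 = 0.0060000; payment = 56,000 × 0.0060000 / (1 − (1+0.0060000)^−36) = $1,734.24.
Total outlay = 28 × $1,734.24 = $48,558.72.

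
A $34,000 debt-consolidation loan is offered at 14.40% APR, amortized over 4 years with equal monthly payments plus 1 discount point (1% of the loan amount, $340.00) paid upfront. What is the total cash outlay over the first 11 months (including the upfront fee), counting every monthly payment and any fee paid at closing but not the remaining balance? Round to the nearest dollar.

Monthly rate = 14.4%/12 = 0.0120000; payment = 34,000 × 0.0120000 / (1 − (1+0.0120000)^−48) = $935.94.
Total outlay = 11 × $935.94 + $340.00 = $10,635.34.

$10,635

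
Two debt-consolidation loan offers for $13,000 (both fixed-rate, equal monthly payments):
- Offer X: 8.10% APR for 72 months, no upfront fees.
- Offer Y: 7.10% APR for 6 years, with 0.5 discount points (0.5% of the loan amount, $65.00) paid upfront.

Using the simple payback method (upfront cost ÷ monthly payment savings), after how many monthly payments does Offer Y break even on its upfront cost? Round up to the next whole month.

11 months

Offer X: at 8.10% the monthly rate is 0.0067500, so the payment is 13,000 × 0.0067500 / (1 − 1.0067500^−72) = $228.57.
Offer Y: monthly rate = 7.1%/12 = 0.0059167; payment = 13,000 × 0.0059167 / (1 − (1+0.0059167)^−72) = $222.26.
Monthly savings = $228.57 − $222.26 = $6.31.
Break-even = $65.00 / $6.31 = 10.30 → 11 months.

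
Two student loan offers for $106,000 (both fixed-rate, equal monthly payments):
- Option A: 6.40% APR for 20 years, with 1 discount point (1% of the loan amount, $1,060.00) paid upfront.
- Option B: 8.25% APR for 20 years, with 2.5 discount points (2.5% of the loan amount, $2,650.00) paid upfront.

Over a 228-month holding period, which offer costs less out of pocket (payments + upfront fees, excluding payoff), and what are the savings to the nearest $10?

Option A by $28,750

Option A: at 6.40% the monthly rate is 0.0053333, so the payment is 106,000 × 0.0053333 / (1 − 1.0053333^−240) = $784.08.
Option B: monthly rate = 8.25%/12 = 0.0068750; payment = 106,000 × 0.0068750 / (1 − (1+0.0068750)^−240) = $903.19.
Over 228 months: Option A costs 228 × $784.08 + $1,060.00 = $179,830.24; Option B costs 228 × $903.19 + $2,650.00 = $208,577.32.
Option A is cheaper by $208,577.32 − $179,830.24 = $28,747.08.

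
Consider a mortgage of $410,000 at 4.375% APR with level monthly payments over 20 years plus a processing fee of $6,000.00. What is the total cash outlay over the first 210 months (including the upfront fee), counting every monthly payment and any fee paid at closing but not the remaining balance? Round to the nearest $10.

Monthly rate = 4.375%/12 = 0.0036458; payment = 410,000 × 0.0036458 / (1 − (1+0.0036458)^−240) = $2,566.28.
Total outlay = 210 × $2,566.28 + $6,000.00 = $544,918.80.

$544,920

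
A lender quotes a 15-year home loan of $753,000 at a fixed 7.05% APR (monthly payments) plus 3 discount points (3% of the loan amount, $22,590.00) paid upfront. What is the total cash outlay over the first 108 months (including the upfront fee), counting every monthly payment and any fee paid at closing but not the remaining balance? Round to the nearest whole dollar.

Monthly rate = 7.05%/12 = 0.0058750; payment = 753,000 × 0.0058750 / (1 − (1+0.0058750)^−180) = $6,789.24.
Total outlay = 108 × $6,789.24 + $22,590.00 = $755,827.92.

$755,828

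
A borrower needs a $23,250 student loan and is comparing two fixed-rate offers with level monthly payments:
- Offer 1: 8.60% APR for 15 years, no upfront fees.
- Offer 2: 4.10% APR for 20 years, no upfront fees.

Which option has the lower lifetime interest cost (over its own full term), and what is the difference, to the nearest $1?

Offer 2 by $7,349

Offer 1: monthly rate = 8.6%/12 = 0.0071667; payment = 23,250 × 0.0071667 / (1 − (1+0.0071667)^−180) = $230.32.
Total interest on Offer 1 = 180 × $230.32 − $23,250 = $18,207.60.
Offer 2: at 4.10% the monthly rate is 0.0034167, so the payment is 23,250 × 0.0034167 / (1 − 1.0034167^−240) = $142.12.
Total interest on Offer 2 = 240 × $142.12 − $23,250 = $10,858.80.
Offer 2 is lower by $7,348.80.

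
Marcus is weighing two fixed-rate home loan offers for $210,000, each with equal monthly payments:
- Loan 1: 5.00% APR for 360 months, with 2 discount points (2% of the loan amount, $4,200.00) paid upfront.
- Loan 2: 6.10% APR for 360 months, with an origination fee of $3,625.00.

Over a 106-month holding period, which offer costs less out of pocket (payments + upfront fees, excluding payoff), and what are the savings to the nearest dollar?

Loan 1: at 5.00% the monthly rate is 0.0041667, so the payment is 210,000 × 0.0041667 / (1 − 1.0041667^−360) = $1,127.33.
Loan 2: at 6.10% the monthly rate is 0.0050833, so the payment is 210,000 × 0.0050833 / (1 − 1.0050833^−360) = $1,272.59.
Over 106 months: Loan 1 costs 106 × $1,127.33 + $4,200.00 = $123,696.98; Loan 2 costs 106 × $1,272.59 + $3,625.00 = $138,519.54.
Loan 1 is cheaper by $138,519.54 − $123,696.98 = $14,822.56.

Loan 1 by $14,823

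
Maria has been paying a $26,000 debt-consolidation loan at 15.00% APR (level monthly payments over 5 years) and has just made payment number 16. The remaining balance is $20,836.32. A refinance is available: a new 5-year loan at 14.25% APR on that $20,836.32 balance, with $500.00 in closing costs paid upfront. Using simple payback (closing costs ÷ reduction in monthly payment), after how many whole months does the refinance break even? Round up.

Current payment = 26,000 × 15%/12 / (1 − (1+0.0125000)^−60) = $618.54.
Refinanced payment = 20,836.32 × 0.0118750 / (1 − (1+0.0118750)^−60) = $487.53.
Monthly savings = $618.54 − $487.53 = $131.01.
Break-even = $500.00 / $131.01 = 3.82 → 4 months.

4 months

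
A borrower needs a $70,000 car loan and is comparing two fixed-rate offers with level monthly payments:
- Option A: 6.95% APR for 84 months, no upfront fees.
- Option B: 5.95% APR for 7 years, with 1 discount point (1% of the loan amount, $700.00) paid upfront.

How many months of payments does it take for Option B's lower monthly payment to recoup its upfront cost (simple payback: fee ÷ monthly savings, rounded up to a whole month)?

21 months

Option A: monthly rate = 6.95%/12 = 0.0057917; payment = 70,000 × 0.0057917 / (1 − (1+0.0057917)^−84) = $1,054.78.
Option B: at 5.95% the monthly rate is 0.0049583, so the payment is 70,000 × 0.0049583 / (1 − 1.0049583^−84) = $1,020.92.
Monthly savings = $1,054.78 − $1,020.92 = $33.86.
Break-even = $700.00 / $33.86 = 20.67 → 21 months.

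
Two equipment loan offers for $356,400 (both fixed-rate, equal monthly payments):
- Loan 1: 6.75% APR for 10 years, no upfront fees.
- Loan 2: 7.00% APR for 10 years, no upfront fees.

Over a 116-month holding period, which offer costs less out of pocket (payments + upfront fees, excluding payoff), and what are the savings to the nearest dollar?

Loan 1 by $5,310

Loan 1: at 6.75% the monthly rate is 0.0056250, so the payment is 356,400 × 0.0056250 / (1 − 1.0056250^−120) = $4,092.33.
Loan 2: at 7.00% the monthly rate is 0.0058333, so the payment is 356,400 × 0.0058333 / (1 − 1.0058333^−120) = $4,138.11.
Over 116 months: Loan 1 costs 116 × $4,092.33 = $474,710.28; Loan 2 costs 116 × $4,138.11 = $480,020.76.
Loan 1 is cheaper by $480,020.76 − $474,710.28 = $5,310.48.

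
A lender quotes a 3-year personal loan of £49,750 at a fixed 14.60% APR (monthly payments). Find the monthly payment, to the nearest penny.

Monthly rate = 14.6%/12 = 0.0121667; payment = 49,750 × 0.0121667 / (1 − (1+0.0121667)^−36) = £1,714.87.

£1,714.87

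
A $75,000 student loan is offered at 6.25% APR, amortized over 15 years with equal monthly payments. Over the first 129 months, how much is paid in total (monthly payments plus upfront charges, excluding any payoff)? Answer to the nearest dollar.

$82,956

At 6.25% the monthly rate is 0.0052083, so the payment is 75,000 × 0.0052083 / (1 − 1.0052083^−180) = $643.07.
Total outlay = 129 × $643.07 = $82,956.03.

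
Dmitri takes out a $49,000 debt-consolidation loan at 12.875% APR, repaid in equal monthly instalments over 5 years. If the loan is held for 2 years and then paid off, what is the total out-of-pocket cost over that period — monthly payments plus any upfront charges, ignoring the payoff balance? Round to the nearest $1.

$26,682

At 12.875% the monthly rate is 0.0107292, so the payment is 49,000 × 0.0107292 / (1 − 1.0107292^−60) = $1,111.77.
Total outlay = 24 × $1,111.77 = $26,682.48.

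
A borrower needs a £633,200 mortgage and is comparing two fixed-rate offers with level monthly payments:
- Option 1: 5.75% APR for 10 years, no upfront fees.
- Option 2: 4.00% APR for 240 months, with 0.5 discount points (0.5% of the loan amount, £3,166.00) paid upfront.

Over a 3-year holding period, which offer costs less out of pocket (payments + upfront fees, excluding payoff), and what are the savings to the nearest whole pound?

Option 1: monthly rate = 5.75%/12 = 0.0047917; payment = 633,200 × 0.0047917 / (1 − (1+0.0047917)^−120) = £6,950.59.
Option 2: monthly rate = 4%/12 = 0.0033333; payment = 633,200 × 0.0033333 / (1 − (1+0.0033333)^−240) = £3,837.07.
Over 36 months: Option 1 costs 36 × £6,950.59 = £250,221.24; Option 2 costs 36 × £3,837.07 + £3,166.00 = £141,300.52.
Option 2 is cheaper by £250,221.24 − £141,300.52 = £108,920.72.

Option 2 by £108,921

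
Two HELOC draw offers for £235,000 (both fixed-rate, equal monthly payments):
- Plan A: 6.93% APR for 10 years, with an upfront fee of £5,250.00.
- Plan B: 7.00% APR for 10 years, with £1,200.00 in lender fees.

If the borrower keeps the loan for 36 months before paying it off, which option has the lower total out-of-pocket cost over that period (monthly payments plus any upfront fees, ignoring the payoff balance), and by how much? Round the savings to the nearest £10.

Plan A: monthly rate = 6.93%/12 = 0.0057750; payment = 235,000 × 0.0057750 / (1 − (1+0.0057750)^−120) = £2,720.08.
Plan B: at 7.00% the monthly rate is 0.0058333, so the payment is 235,000 × 0.0058333 / (1 − 1.0058333^−120) = £2,728.55.
Over 36 months: Plan A costs 36 × £2,720.08 + £5,250.00 = £103,172.88; Plan B costs 36 × £2,728.55 + £1,200.00 = £99,427.80.
Plan B is cheaper by £103,172.88 − £99,427.80 = £3,745.08.

Plan B by £3,750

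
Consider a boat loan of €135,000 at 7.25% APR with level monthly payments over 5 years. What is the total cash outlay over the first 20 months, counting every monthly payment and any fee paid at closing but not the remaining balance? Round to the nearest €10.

At 7.25% the monthly rate is 0.0060417, so the payment is 135,000 × 0.0060417 / (1 − 1.0060417^−60) = €2,689.11.
Total outlay = 20 × €2,689.11 = €53,782.20.

€53,780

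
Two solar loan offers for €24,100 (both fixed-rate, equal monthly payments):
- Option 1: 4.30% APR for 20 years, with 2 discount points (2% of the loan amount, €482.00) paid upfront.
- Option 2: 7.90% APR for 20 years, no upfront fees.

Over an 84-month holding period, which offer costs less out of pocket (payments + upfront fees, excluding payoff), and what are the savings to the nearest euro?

Option 1: monthly rate = 4.3%/12 = 0.0035833; payment = 24,100 × 0.0035833 / (1 − (1+0.0035833)^−240) = €149.88.
Option 2: at 7.90% the monthly rate is 0.0065833, so the payment is 24,100 × 0.0065833 / (1 − 1.0065833^−240) = €200.08.
Over 84 months: Option 1 costs 84 × €149.88 + €482.00 = €13,071.92; Option 2 costs 84 × €200.08 = €16,806.72.
Option 1 is cheaper by €16,806.72 − €13,071.92 = €3,734.80.

Option 1 by €3,735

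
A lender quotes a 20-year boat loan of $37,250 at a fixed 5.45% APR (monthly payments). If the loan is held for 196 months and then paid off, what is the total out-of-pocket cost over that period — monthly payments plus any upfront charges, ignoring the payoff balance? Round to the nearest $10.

At 5.45% the monthly rate is 0.0045417, so the payment is 37,250 × 0.0045417 / (1 − 1.0045417^−240) = $255.19.
Total outlay = 196 × $255.19 = $50,017.24.

$50,020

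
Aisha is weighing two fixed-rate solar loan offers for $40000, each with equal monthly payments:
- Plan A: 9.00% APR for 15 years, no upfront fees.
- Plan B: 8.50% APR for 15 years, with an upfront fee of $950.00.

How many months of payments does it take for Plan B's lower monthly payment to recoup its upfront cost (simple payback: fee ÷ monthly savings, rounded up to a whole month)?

Plan A: monthly rate = 9%/12 = 0.0075000; payment = 40,000 × 0.0075000 / (1 − (1+0.0075000)^−180) = $405.71.
Plan B: at 8.50% the monthly rate is 0.0070833, so the payment is 40,000 × 0.0070833 / (1 − 1.0070833^−180) = $393.90.
Monthly savings = $405.71 − $393.90 = $11.81.
Break-even = $950.00 / $11.81 = 80.44 → 81 months.

81 months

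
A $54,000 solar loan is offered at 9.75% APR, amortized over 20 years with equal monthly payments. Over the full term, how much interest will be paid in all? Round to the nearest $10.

$68,930

Monthly rate = 9.75%/12 = 0.0081250; payment = 54,000 × 0.0081250 / (1 − (1+0.0081250)^−240) = $512.20.
Total paid = 240 × $512.20 = $122,928.00; interest = $122,928.00 − $54,000 = $68,928.00.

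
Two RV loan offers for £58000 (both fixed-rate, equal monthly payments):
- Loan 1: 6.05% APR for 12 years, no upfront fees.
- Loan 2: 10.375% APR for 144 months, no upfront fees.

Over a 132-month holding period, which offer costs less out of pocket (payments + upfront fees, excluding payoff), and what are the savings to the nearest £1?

Loan 1: monthly rate = 6.05%/12 = 0.0050417; payment = 58,000 × 0.0050417 / (1 − (1+0.0050417)^−144) = £567.50.
Loan 2: at 10.375% the monthly rate is 0.0086458, so the payment is 58,000 × 0.0086458 / (1 − 1.0086458^−144) = £705.77.
Over 132 months: Loan 1 costs 132 × £567.50 = £74,910.00; Loan 2 costs 132 × £705.77 = £93,161.64.
Loan 1 is cheaper by £93,161.64 − £74,910.00 = £18,251.64.

Loan 1 by £18,252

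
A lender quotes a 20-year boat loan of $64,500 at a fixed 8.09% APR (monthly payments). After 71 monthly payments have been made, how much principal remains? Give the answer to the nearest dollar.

$54,681

With monthly rate i = 8.09%/12 = 0.0067417, the balance after k of n payments is P · [(1+i)^n − (1+i)^k] / [(1+i)^n − 1].
(1+0.0067417)^240 = 5.01568690 and (1+0.0067417)^71 = 1.61131734, so the balance is 64,500 × (5.01568690 − 1.61131734) / (5.01568690 − 1) = $54,681.02.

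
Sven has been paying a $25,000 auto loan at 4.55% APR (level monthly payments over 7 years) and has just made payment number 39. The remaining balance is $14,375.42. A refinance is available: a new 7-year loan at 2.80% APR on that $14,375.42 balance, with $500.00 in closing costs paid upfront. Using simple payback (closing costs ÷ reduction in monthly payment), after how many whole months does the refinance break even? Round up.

4 months

Current payment = 25,000 × 4.55%/12 / (1 − (1+0.0037917)^−84) = $348.09.
Refinanced payment = 14,375.42 × 0.0023333 / (1 − (1+0.0023333)^−84) = $188.65.
Monthly savings = $348.09 − $188.65 = $159.44.
Break-even = $500.00 / $159.44 = 3.14 → 4 months.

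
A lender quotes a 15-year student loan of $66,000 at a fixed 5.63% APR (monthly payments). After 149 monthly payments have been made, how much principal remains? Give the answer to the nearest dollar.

$15,656

With monthly rate i = 5.63%/12 = 0.0046917, the balance after k of n payments is P · [(1+i)^n − (1+i)^k] / [(1+i)^n − 1].
(1+0.0046917)^180 = 2.32222347 and (1+0.0046917)^149 = 2.00857109, so the balance is 66,000 × (2.32222347 − 2.00857109) / (2.32222347 − 1) = $15,656.25.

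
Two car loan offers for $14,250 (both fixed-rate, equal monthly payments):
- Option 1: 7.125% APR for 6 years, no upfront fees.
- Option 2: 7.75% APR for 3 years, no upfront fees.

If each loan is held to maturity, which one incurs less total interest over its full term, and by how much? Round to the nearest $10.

Option 1: at 7.125% the monthly rate is 0.0059375, so the payment is 14,250 × 0.0059375 / (1 − 1.0059375^−72) = $243.80.
Total interest on Option 1 = 72 × $243.80 − $14,250 = $3,303.60.
Option 2: monthly rate = 7.75%/12 = 0.0064583; payment = 14,250 × 0.0064583 / (1 − (1+0.0064583)^−36) = $444.90.
Total interest on Option 2 = 36 × $444.90 − $14,250 = $1,766.40.
Option 2 is lower by $1,537.20.

Option 2 by $1,540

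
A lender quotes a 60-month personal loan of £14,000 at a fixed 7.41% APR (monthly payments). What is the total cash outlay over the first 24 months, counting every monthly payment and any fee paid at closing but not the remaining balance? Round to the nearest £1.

At 7.41% the monthly rate is 0.0061750, so the payment is 14,000 × 0.0061750 / (1 − 1.0061750^−60) = £279.93.
Total outlay = 24 × £279.93 = £6,718.32.

£6,718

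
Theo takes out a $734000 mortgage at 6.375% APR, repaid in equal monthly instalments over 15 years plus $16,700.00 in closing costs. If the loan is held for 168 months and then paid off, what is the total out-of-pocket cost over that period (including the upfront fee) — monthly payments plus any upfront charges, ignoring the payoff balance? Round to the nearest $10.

At 6.375% the monthly rate is 0.0053125, so the payment is 734,000 × 0.0053125 / (1 − 1.0053125^−180) = $6,343.60.
Total outlay = 168 × $6,343.60 + $16,700.00 = $1,082,424.80.

$1,082,420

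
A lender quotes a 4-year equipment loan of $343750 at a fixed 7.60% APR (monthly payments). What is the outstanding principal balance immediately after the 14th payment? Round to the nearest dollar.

$254,007

With monthly rate i = 7.6%/12 = 0.0063333, the balance after k of n payments is P · [(1+i)^n − (1+i)^k] / [(1+i)^n − 1].
(1+0.0063333)^48 = 1.35397049 and (1+0.0063333)^14 = 1.09241088, so the balance is 343,750 × (1.35397049 − 1.09241088) / (1.35397049 − 1) = $254,007.38.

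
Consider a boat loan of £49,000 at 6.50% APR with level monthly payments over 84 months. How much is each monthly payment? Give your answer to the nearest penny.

At 6.50% the monthly rate is 0.0054167, so the payment is 49,000 × 0.0054167 / (1 − 1.0054167^−84) = £727.62.

£727.62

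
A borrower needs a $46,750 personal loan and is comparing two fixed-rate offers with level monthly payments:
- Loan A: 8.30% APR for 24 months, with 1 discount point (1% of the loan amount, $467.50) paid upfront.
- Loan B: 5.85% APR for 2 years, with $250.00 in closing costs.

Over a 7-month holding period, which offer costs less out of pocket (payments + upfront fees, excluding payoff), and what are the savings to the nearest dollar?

Loan A: at 8.30% the monthly rate is 0.0069167, so the payment is 46,750 × 0.0069167 / (1 − 1.0069167^−24) = $2,120.78.
Loan B: monthly rate = 5.85%/12 = 0.0048750; payment = 46,750 × 0.0048750 / (1 − (1+0.0048750)^−24) = $2,068.83.
Over 7 months: Loan A costs 7 × $2,120.78 + $467.50 = $15,312.96; Loan B costs 7 × $2,068.83 + $250.00 = $14,731.81.
Loan B is cheaper by $15,312.96 − $14,731.81 = $581.15.

Loan B by $581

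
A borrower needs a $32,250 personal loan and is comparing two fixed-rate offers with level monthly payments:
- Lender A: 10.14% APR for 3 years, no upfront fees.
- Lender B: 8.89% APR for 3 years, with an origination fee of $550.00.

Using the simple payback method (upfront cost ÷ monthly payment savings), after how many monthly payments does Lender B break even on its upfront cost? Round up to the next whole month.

30 months

Lender A: at 10.14% the monthly rate is 0.0084500, so the payment is 32,250 × 0.0084500 / (1 − 1.0084500^−36) = $1,042.74.
Lender B: at 8.89% the monthly rate is 0.0074083, so the payment is 32,250 × 0.0074083 / (1 − 1.0074083^−36) = $1,023.89.
Monthly savings = $1,042.74 − $1,023.89 = $18.85.
Break-even = $550.00 / $18.85 = 29.18 → 30 months.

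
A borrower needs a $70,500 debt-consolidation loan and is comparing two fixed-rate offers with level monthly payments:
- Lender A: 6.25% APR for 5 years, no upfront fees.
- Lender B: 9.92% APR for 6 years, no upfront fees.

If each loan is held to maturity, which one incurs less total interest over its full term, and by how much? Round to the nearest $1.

Lender A by $11,562

Lender A: monthly rate = 6.25%/12 = 0.0052083; payment = 70,500 × 0.0052083 / (1 − (1+0.0052083)^−60) = $1,371.17.
Total interest on Lender A = 60 × $1,371.17 − $70,500 = $11,770.20.
Lender B: monthly rate = 9.92%/12 = 0.0082667; payment = 70,500 × 0.0082667 / (1 − (1+0.0082667)^−72) = $1,303.23.
Total interest on Lender B = 72 × $1,303.23 − $70,500 = $23,332.56.
Lender A is lower by $11,562.36.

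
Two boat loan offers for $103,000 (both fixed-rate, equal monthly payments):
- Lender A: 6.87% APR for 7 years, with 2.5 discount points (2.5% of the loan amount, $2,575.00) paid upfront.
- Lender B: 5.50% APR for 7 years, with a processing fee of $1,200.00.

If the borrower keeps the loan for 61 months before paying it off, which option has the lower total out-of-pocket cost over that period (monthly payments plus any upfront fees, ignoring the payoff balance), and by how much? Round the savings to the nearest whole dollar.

Lender B by $5,517

Lender A: at 6.87% the monthly rate is 0.0057250, so the payment is 103,000 × 0.0057250 / (1 − 1.0057250^−84) = $1,548.01.
Lender B: monthly rate = 5.5%/12 = 0.0045833; payment = 103,000 × 0.0045833 / (1 − (1+0.0045833)^−84) = $1,480.11.
Over 61 months: Lender A costs 61 × $1,548.01 + $2,575.00 = $97,003.61; Lender B costs 61 × $1,480.11 + $1,200.00 = $91,486.71.
Lender B is cheaper by $97,003.61 − $91,486.71 = $5,516.90.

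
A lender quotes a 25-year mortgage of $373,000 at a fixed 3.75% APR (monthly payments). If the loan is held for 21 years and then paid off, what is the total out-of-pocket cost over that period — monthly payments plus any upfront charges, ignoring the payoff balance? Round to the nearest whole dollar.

Monthly rate = 3.75%/12 = 0.0031250; payment = 373,000 × 0.0031250 / (1 − (1+0.0031250)^−300) = $1,917.71.
Total outlay = 252 × $1,917.71 = $483,262.92.

$483,263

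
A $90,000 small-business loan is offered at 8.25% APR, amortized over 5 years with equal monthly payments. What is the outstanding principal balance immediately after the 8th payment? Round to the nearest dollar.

With monthly rate i = 8.25%/12 = 0.0068750, the balance after k of n payments is P · [(1+i)^n − (1+i)^k] / [(1+i)^n − 1].
(1+0.0068750)^60 = 1.50845884 and (1+0.0068750)^8 = 1.05634179, so the balance is 90,000 × (1.50845884 − 1.05634179) / (1.50845884 − 1) = $80,027.19.

$80,027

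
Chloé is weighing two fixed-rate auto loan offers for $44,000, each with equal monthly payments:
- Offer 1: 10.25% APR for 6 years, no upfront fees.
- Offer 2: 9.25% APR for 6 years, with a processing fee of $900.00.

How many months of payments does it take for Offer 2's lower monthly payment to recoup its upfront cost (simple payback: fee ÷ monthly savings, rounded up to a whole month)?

41 months

Offer 1: monthly rate = 10.25%/12 = 0.0085417; payment = 44,000 × 0.0085417 / (1 − (1+0.0085417)^−72) = $820.69.
Offer 2: at 9.25% the monthly rate is 0.0077083, so the payment is 44,000 × 0.0077083 / (1 − 1.0077083^−72) = $798.59.
Monthly savings = $820.69 − $798.59 = $22.10.
Break-even = $900.00 / $22.10 = 40.72 → 41 months.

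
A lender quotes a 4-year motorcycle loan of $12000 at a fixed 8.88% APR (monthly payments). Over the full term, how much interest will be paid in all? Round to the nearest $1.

At 8.88% the monthly rate is 0.0074000, so the payment is 12,000 × 0.0074000 / (1 − 1.0074000^−48) = $297.94.
Total paid = 48 × $297.94 = $14,301.12; interest = $14,301.12 − $12,000 = $2,301.12.

$2,301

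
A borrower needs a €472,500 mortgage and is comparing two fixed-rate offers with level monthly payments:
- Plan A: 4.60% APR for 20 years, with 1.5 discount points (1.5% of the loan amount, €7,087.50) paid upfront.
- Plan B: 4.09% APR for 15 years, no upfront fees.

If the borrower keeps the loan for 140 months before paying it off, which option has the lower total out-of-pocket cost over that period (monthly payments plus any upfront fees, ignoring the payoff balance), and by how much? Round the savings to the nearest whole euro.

Plan A by €63,128

Plan A: monthly rate = 4.6%/12 = 0.0038333; payment = 472,500 × 0.0038333 / (1 − (1+0.0038333)^−240) = €3,014.83.
Plan B: at 4.09% the monthly rate is 0.0034083, so the payment is 472,500 × 0.0034083 / (1 − 1.0034083^−180) = €3,516.37.
Over 140 months: Plan A costs 140 × €3,014.83 + €7,087.50 = €429,163.70; Plan B costs 140 × €3,516.37 = €492,291.80.
Plan A is cheaper by €492,291.80 − €429,163.70 = €63,128.10.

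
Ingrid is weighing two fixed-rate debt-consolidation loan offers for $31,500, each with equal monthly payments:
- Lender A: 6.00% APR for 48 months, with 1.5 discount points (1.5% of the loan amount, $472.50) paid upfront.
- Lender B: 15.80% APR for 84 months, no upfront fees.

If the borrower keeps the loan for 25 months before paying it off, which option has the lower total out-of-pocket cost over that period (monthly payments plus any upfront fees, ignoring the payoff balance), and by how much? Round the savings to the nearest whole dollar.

Lender B by $3,415

Lender A: monthly rate = 6%/12 = 0.0050000; payment = 31,500 × 0.0050000 / (1 − (1+0.0050000)^−48) = $739.78.
Lender B: monthly rate = 15.8%/12 = 0.0131667; payment = 31,500 × 0.0131667 / (1 − (1+0.0131667)^−84) = $622.07.
Over 25 months: Lender A costs 25 × $739.78 + $472.50 = $18,967.00; Lender B costs 25 × $622.07 = $15,551.75.
Lender B is cheaper by $18,967.00 − $15,551.75 = $3,415.25.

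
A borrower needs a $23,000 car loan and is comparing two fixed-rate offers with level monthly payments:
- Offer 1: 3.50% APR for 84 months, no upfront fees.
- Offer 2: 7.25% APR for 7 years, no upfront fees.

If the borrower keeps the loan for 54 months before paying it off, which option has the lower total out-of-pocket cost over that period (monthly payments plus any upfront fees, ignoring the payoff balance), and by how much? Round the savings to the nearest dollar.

Offer 1: monthly rate = 3.5%/12 = 0.0029167; payment = 23,000 × 0.0029167 / (1 − (1+0.0029167)^−84) = $309.12.
Offer 2: monthly rate = 7.25%/12 = 0.0060417; payment = 23,000 × 0.0060417 / (1 − (1+0.0060417)^−84) = $349.95.
Over 54 months: Offer 1 costs 54 × $309.12 = $16,692.48; Offer 2 costs 54 × $349.95 = $18,897.30.
Offer 1 is cheaper by $18,897.30 − $16,692.48 = $2,204.82.

Offer 1 by $2,205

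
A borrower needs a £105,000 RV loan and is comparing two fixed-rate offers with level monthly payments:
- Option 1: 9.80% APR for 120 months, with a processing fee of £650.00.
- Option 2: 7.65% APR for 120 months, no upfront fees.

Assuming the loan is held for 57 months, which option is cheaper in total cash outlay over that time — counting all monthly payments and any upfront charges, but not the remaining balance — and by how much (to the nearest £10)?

Option 2 by £7,570

Option 1: at 9.80% the monthly rate is 0.0081667, so the payment is 105,000 × 0.0081667 / (1 − 1.0081667^−120) = £1,375.98.
Option 2: monthly rate = 7.65%/12 = 0.0063750; payment = 105,000 × 0.0063750 / (1 − (1+0.0063750)^−120) = £1,254.60.
Over 57 months: Option 1 costs 57 × £1,375.98 + £650.00 = £79,080.86; Option 2 costs 57 × £1,254.60 = £71,512.20.
Option 2 is cheaper by £79,080.86 − £71,512.20 = £7,568.66.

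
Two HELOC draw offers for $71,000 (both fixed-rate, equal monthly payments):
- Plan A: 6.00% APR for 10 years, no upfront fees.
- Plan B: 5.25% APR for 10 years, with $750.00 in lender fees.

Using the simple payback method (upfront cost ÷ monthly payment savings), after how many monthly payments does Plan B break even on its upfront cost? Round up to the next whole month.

Plan A: at 6.00% the monthly rate is 0.0050000, so the payment is 71,000 × 0.0050000 / (1 − 1.0050000^−120) = $788.25.
Plan B: monthly rate = 5.25%/12 = 0.0043750; payment = 71,000 × 0.0043750 / (1 − (1+0.0043750)^−120) = $761.77.
Monthly savings = $788.25 − $761.77 = $26.48.
Break-even = $750.00 / $26.48 = 28.32 → 29 months.

29 months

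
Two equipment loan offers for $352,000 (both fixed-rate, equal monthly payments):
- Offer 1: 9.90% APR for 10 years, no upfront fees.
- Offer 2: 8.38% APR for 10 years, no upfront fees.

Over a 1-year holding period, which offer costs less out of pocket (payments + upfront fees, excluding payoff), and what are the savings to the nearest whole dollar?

Offer 2 by $3,486

Offer 1: monthly rate = 9.9%/12 = 0.0082500; payment = 352,000 × 0.0082500 / (1 − (1+0.0082500)^−120) = $4,632.24.
Offer 2: monthly rate = 8.38%/12 = 0.0069833; payment = 352,000 × 0.0069833 / (1 − (1+0.0069833)^−120) = $4,341.74.
Over 12 months: Offer 1 costs 12 × $4,632.24 = $55,586.88; Offer 2 costs 12 × $4,341.74 = $52,100.88.
Offer 2 is cheaper by $55,586.88 − $52,100.88 = $3,486.00.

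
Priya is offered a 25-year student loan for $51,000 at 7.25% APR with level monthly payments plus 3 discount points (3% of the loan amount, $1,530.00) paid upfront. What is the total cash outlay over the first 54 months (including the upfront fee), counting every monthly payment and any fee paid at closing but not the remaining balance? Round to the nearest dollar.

$21,436

At 7.25% the monthly rate is 0.0060417, so the payment is 51,000 × 0.0060417 / (1 − 1.0060417^−300) = $368.63.
Total outlay = 54 × $368.63 + $1,530.00 = $21,436.02.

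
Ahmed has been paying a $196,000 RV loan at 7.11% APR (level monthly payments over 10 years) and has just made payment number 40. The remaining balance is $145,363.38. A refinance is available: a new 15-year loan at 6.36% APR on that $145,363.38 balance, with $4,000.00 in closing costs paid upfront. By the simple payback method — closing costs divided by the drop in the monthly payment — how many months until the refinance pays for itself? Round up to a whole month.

Current payment = 196,000 × 7.11%/12 / (1 − (1+0.0059250)^−120) = $2,286.85.
Refinanced payment = 145,363.38 × 0.0053000 / (1 − (1+0.0053000)^−180) = $1,255.11.
Monthly savings = $2,286.85 − $1,255.11 = $1,031.74.
Break-even = $4,000.00 / $1,031.74 = 3.88 → 4 months.

4 months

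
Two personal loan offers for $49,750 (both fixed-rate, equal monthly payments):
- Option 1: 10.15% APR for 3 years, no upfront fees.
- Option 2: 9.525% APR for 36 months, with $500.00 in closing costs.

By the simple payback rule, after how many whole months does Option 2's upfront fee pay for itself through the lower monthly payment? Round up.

35 months

Option 1: monthly rate = 10.15%/12 = 0.0084583; payment = 49,750 × 0.0084583 / (1 − (1+0.0084583)^−36) = $1,608.80.
Option 2: monthly rate = 9.525%/12 = 0.0079375; payment = 49,750 × 0.0079375 / (1 − (1+0.0079375)^−36) = $1,594.22.
Monthly savings = $1,608.80 − $1,594.22 = $14.58.
Break-even = $500.00 / $14.58 = 34.29 → 35 months.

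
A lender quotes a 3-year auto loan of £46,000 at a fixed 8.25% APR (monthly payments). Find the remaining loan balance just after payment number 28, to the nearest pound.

£11,224

With monthly rate i = 8.25%/12 = 0.0068750, the balance after k of n payments is P · [(1+i)^n − (1+i)^k] / [(1+i)^n − 1].
(1+0.0068750)^36 = 1.27973509 and (1+0.0068750)^28 = 1.21147824, so the balance is 46,000 × (1.27973509 − 1.21147824) / (1.27973509 − 1) = £11,224.25.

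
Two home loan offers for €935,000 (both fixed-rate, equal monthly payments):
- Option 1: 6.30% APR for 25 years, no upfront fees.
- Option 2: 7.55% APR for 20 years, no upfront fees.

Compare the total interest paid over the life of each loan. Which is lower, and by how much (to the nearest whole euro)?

Option 1: at 6.30% the monthly rate is 0.0052500, so the payment is 935,000 × 0.0052500 / (1 − 1.0052500^−300) = €6,196.84.
Total interest on Option 1 = 300 × €6,196.84 − €935,000 = €924,052.00.
Option 2: monthly rate = 7.55%/12 = 0.0062917; payment = 935,000 × 0.0062917 / (1 − (1+0.0062917)^−240) = €7,560.91.
Total interest on Option 2 = 240 × €7,560.91 − €935,000 = €879,618.40.
Option 2 is lower by €44,433.60.

Option 2 by €44,434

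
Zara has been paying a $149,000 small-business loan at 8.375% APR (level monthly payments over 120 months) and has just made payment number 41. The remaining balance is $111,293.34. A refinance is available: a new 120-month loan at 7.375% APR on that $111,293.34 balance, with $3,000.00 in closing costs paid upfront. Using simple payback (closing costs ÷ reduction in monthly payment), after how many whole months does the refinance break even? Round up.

Current payment = 149,000 × 8.375%/12 / (1 − (1+0.0069792)^−120) = $1,837.44.
Refinanced payment = 111,293.34 × 0.0061458 / (1 − (1+0.0061458)^−120) = $1,313.82.
Monthly savings = $1,837.44 − $1,313.82 = $523.62.
Break-even = $3,000.00 / $523.62 = 5.73 → 6 months.

6 months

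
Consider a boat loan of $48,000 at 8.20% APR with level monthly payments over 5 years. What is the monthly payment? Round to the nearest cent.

Monthly rate = 8.2%/12 = 0.0068333; payment = 48,000 × 0.0068333 / (1 − (1+0.0068333)^−60) = $977.87.

$977.87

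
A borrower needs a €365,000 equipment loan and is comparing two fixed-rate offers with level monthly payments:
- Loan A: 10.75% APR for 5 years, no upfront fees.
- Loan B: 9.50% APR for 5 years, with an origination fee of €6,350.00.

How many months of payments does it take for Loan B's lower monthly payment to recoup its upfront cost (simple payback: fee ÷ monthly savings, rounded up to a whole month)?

Loan A: monthly rate = 10.75%/12 = 0.0089583; payment = 365,000 × 0.0089583 / (1 − (1+0.0089583)^−60) = €7,890.55.
Loan B: at 9.50% the monthly rate is 0.0079167, so the payment is 365,000 × 0.0079167 / (1 − 1.0079167^−60) = €7,665.68.
Monthly savings = €7,890.55 − €7,665.68 = €224.87.
Break-even = €6,350.00 / €224.87 = 28.24 → 29 months.

29 months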